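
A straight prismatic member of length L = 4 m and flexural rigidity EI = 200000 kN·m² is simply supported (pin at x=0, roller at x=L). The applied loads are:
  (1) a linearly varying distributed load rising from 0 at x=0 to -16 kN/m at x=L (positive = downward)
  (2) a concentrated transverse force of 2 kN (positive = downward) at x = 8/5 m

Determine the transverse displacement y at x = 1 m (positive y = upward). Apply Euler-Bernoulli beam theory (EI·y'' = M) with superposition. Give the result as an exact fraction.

Load 1 — triangular load w₀=-16 kN/m (0→w₀ over full span):
  y_1 = -w₀x(7L⁴-10L²x²+3x⁴)/(360LEI) = -(-16)·1·(7·4⁴-10·4²·1²+3·1⁴)/(360·4·200000) = 109/1200000 m
Load 2 — point force P=2 kN at a=8/5 m (b=L-a=12/5):
  y_2 = -Pbx(L²-b²-x²)/(6LEI)  [x≤a] = -2·(12/5)·1·(4²-(12/5)²-1²)/(6·4·200000) = -231/25000000 m
Superposition: y = Σ y_i = 12239/150000000 m ≈ 0.000082 m

y(1) = 12239/150000000 m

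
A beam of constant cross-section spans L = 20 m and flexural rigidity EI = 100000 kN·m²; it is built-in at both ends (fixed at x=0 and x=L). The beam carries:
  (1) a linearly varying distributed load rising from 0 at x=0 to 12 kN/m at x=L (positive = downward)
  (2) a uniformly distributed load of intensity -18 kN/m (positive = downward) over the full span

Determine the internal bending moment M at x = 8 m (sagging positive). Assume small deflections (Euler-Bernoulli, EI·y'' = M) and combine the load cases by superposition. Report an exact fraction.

M(8) = -936/5 kN·m

Load 1 — triangular load w₀=12 kN/m (0→w₀ over full span):
  M_1 = 3w₀Lx/20 - w₀L²/30 - w₀x³/(6L) = 3·12·20·8/20 - 12·20²/30 - 12·8³/(6·20) = 384/5 kN·m
Load 2 — uniform load w=-18 kN/m over full span:
  M_2 = wLx/2 - wL²/12 - wx²/2 = (-18)·20·8/2 - (-18)·20²/12 - (-18)·8²/2 = -264 kN·m
Superposition: M = Σ M_i = -936/5 kN·m ≈ -187.200000 kN·m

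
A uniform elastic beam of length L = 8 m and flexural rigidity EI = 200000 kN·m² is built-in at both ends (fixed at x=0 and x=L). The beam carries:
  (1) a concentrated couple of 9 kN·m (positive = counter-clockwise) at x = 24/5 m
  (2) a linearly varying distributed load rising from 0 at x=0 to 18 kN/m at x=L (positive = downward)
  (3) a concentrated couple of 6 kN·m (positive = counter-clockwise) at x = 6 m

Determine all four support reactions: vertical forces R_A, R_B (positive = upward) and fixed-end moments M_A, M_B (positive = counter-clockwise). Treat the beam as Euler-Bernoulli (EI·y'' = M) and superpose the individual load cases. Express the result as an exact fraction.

Load 1 — applied couple M₀=9 kN·m at a=24/5 m (b=L-a=16/5):
  R_A = 6M₀ab/L³ = 6·9·(24/5)·(16/5)/8³ = 81/50 kN
  M_A = M₀b(2a-b)/L² = 9·(16/5)·(2·(24/5)-(16/5))/8² = 72/25 kN·m
  R_B = -6M₀ab/L³ = -6·9·(24/5)·(16/5)/8³ = -81/50 kN
  M_B = M₀a(2b-a)/L² = 9·(24/5)·(2·(16/5)-(24/5))/8² = 27/25 kN·m
Load 2 — triangular load w₀=18 kN/m (0→w₀ over full span):
  R_A = 3w₀L/20 = 3·18·8/20 = 108/5 kN
  M_A = w₀L²/30 = 18·8²/30 = 192/5 kN·m
  R_B = 7w₀L/20 = 7·18·8/20 = 252/5 kN
  M_B = -w₀L²/20 = -18·8²/20 = -288/5 kN·m
Load 3 — applied couple M₀=6 kN·m at a=6 m (b=L-a=2):
  R_A = 6M₀ab/L³ = 6·6·6·2/8³ = 27/32 kN
  M_A = M₀b(2a-b)/L² = 6·2·(2·6-2)/8² = 15/8 kN·m
  R_B = -6M₀ab/L³ = -6·6·6·2/8³ = -27/32 kN
  M_B = M₀a(2b-a)/L² = 6·6·(2·2-6)/8² = -9/8 kN·m
Superposition: R_A = 19251/800 kN, M_A = 8631/200 kN·m, R_B = 38349/800 kN, M_B = -11529/200 kN·m

R_A = 19251/800 kN, M_A = 8631/200 kN·m, R_B = 38349/800 kN, M_B = -11529/200 kN·m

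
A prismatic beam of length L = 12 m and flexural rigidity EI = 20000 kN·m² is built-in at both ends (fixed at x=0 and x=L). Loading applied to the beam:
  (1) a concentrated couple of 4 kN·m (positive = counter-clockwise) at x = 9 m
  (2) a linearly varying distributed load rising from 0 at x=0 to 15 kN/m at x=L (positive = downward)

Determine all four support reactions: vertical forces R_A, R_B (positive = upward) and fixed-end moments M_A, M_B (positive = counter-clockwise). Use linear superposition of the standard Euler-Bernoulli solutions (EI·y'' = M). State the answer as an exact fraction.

Load 1 — applied couple M₀=4 kN·m at a=9 m (b=L-a=3):
  R_A = 6M₀ab/L³ = 6·4·9·3/12³ = 3/8 kN
  M_A = M₀b(2a-b)/L² = 4·3·(2·9-3)/12² = 5/4 kN·m
  R_B = -6M₀ab/L³ = -6·4·9·3/12³ = -3/8 kN
  M_B = M₀a(2b-a)/L² = 4·9·(2·3-9)/12² = -3/4 kN·m
Load 2 — triangular load w₀=15 kN/m (0→w₀ over full span):
  R_A = 3w₀L/20 = 3·15·12/20 = 27 kN
  M_A = w₀L²/30 = 15·12²/30 = 72 kN·m
  R_B = 7w₀L/20 = 7·15·12/20 = 63 kN
  M_B = -w₀L²/20 = -15·12²/20 = -108 kN·m
Superposition: R_A = 219/8 kN, M_A = 293/4 kN·m, R_B = 501/8 kN, M_B = -435/4 kN·m

R_A = 219/8 kN, M_A = 293/4 kN·m, R_B = 501/8 kN, M_B = -435/4 kN·m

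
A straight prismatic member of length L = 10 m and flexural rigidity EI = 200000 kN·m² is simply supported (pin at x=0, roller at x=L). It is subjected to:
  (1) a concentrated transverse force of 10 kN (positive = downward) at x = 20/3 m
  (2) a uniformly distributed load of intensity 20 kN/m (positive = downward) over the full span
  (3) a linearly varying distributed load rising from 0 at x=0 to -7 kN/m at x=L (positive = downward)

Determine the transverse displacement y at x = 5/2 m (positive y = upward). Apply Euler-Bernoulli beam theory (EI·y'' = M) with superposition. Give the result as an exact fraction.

Load 1 — point force P=10 kN at a=20/3 m (b=L-a=10/3):
  y_1 = -Pbx(L²-b²-x²)/(6LEI)  [x≤a] = -10·(10/3)·(5/2)·(10²-(10/3)²-(5/2)²)/(6·10·200000) = -119/207360 m
Load 2 — uniform load w=20 kN/m over full span:
  y_2 = -wx(L³-2Lx²+x³)/(24EI) = -20·(5/2)·(10³-2·10·(5/2)²+(5/2)³)/(24·200000) = -19/2048 m
Load 3 — triangular load w₀=-7 kN/m (0→w₀ over full span):
  y_3 = -w₀x(7L⁴-10L²x²+3x⁴)/(360LEI) = -(-7)·(5/2)·(7·10⁴-10·10²·(5/2)²+3·(5/2)⁴)/(360·10·200000) = 763/491520 m
Superposition: y = Σ y_i = -22027/2654208 m ≈ -0.008299 m

y(5/2) = -22027/2654208 m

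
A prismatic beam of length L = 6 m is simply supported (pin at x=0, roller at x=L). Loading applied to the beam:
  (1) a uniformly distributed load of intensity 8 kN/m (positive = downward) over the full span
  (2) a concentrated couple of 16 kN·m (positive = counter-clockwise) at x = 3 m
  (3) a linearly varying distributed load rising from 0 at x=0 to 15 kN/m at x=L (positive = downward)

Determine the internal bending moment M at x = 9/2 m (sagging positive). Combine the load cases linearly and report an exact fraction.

M(9/2) = 1681/32 kN·m

Load 1 — uniform load w=8 kN/m over full span:
  M_1 = wx(L-x)/2 = 8·(9/2)·(6-(9/2))/2 = 27 kN·m
Load 2 — applied couple M₀=16 kN·m at a=3 m (b=L-a=3):
  M_2 = M₀x/L - M₀  [x>a] = 16·(9/2)/6 - 16 = -4 kN·m
Load 3 — triangular load w₀=15 kN/m (0→w₀ over full span):
  M_3 = w₀Lx/6 - w₀x³/(6L) = 15·6·(9/2)/6 - 15·(9/2)³/(6·6) = 945/32 kN·m
Superposition: M = Σ M_i = 1681/32 kN·m ≈ 52.531250 kN·m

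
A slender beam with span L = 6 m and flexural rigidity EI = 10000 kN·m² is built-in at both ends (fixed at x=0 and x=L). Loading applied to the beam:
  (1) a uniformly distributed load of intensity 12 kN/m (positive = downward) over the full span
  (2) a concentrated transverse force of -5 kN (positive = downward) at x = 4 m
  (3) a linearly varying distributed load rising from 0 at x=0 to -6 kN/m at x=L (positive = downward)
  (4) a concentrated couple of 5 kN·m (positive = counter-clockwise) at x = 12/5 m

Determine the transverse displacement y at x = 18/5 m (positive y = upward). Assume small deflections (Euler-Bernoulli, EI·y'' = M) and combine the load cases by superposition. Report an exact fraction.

y(18/5) = -83817/39062500 m

Load 1 — uniform load w=12 kN/m over full span:
  y_1 = -wx²(L-x)²/(24EI) = -12·(18/5)²·(6-(18/5))²/(24·10000) = -1458/390625 m
Load 2 — point force P=-5 kN at a=4 m (b=L-a=2):
  y_2 = -Pb²x²(3aL-(3a+b)x)/(6L³EI)  [x≤a] = -(-5)·2²·(18/5)²·(3·4·6-(3·4+2)·(18/5))/(6·6³·10000) = 27/62500 m
Load 3 — triangular load w₀=-6 kN/m (0→w₀ over full span):
  y_3 = -w₀x²(L-x)²(x+2L)/(120LEI) = -(-6)·(18/5)²·(6-(18/5))²·((18/5)+2·6)/(120·6·10000) = 9477/9765625 m
Load 4 — applied couple M₀=5 kN·m at a=12/5 m (b=L-a=18/5):
  y_4 = (R_Ax³/6 - M_Ax²/2 - M₀(x-a)²/2)/EI  [x>a] with R_A=6/5, M_A=3/5 = ((6/5)·(18/5)³/6 - (3/5)·(18/5)²/2 - 5·((18/5)-(12/5))²/2)/10000 = 72/390625 m
Superposition: y = Σ y_i = -83817/39062500 m ≈ -0.002146 m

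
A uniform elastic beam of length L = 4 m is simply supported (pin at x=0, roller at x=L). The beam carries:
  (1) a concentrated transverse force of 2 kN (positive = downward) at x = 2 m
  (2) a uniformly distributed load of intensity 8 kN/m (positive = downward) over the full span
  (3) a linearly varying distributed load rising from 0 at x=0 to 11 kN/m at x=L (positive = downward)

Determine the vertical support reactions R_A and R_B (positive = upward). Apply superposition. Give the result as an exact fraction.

R_A = 73/3 kN, R_B = 95/3 kN

Load 1 — point force P=2 kN at a=2 m (b=L-a=2):
  R_A = Pb/L = 2·2/4 = 1 kN
  R_B = Pa/L = 2·2/4 = 1 kN
Load 2 — uniform load w=8 kN/m over full span:
  R_A = wL/2 = 8·4/2 = 16 kN
  R_B = wL/2 = 8·4/2 = 16 kN
Load 3 — triangular load w₀=11 kN/m (0→w₀ over full span):
  R_A = w₀L/6 = 11·4/6 = 22/3 kN
  R_B = w₀L/3 = 11·4/3 = 44/3 kN
Superposition: R_A = 73/3 kN, R_B = 95/3 kN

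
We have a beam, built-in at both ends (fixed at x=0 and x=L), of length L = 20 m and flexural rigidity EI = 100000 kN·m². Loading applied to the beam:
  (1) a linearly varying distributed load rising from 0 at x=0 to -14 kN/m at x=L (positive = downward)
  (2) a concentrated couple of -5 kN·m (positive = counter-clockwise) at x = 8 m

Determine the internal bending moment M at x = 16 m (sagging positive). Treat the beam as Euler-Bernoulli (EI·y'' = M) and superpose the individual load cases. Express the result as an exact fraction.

Load 1 — triangular load w₀=-14 kN/m (0→w₀ over full span):
  M_1 = 3w₀Lx/20 - w₀L²/30 - w₀x³/(6L) = 3·(-14)·20·16/20 - (-14)·20²/30 - (-14)·16³/(6·20) = -112/15 kN·m
Load 2 — applied couple M₀=-5 kN·m at a=8 m (b=L-a=12):
  M_2 = R_Ax - M_A - M₀  [x>a] with R_A=-9/25, M_A=-3/5 = (-9/25)·16 - (-3/5) - (-5) = -4/25 kN·m
Superposition: M = Σ M_i = -572/75 kN·m ≈ -7.626667 kN·m

M(16) = -572/75 kN·m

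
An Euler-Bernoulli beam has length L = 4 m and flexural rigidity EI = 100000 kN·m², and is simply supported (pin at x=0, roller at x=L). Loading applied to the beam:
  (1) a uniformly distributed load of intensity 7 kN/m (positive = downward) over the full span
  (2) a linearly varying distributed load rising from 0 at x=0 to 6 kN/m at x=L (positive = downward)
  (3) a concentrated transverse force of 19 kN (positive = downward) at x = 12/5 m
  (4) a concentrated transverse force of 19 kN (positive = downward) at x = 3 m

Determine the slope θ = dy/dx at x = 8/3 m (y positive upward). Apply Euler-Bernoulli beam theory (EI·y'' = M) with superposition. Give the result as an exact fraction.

θ(8/3) = 2180461/8100000000 rad

Load 1 — uniform load w=7 kN/m over full span:
  θ_1 = -w(L³-6Lx²+4x³)/(24EI) = -7·(4³-6·4·(8/3)²+4·(8/3)³)/(24·100000) = 91/1012500 rad
Load 2 — triangular load w₀=6 kN/m (0→w₀ over full span):
  θ_2 = -w₀(7L⁴-30L²x²+15x⁴)/(360LEI) = -6·(7·4⁴-30·4²·(8/3)²+15·(8/3)⁴)/(360·4·100000) = 91/2531250 rad
Load 3 — point force P=19 kN at a=12/5 m (b=L-a=8/5):
  θ_3 = -Pa(2L²-6Lx+3x²+a²)/(6LEI)  [x>a] = -19·(12/5)·(2·4²-6·4·(8/3)+3·(8/3)²+(12/5)²)/(6·4·100000) = 437/4687500 rad
Load 4 — point force P=19 kN at a=3 m (b=L-a=1):
  θ_4 = -Pb(L²-b²-3x²)/(6LEI)  [x≤a] = -19·1·(4²-1²-3·(8/3)²)/(6·4·100000) = 361/7200000 rad
Superposition: θ = Σ θ_i = 2180461/8100000000 rad ≈ 0.000269 rad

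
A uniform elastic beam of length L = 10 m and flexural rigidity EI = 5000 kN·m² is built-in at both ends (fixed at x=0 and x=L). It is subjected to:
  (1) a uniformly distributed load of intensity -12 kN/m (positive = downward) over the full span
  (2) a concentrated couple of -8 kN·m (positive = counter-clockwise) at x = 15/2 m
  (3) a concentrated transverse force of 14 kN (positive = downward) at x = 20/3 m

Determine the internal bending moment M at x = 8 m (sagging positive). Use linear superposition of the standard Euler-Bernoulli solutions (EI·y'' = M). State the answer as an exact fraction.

M(8) = 73/10 kN·m

Load 1 — uniform load w=-12 kN/m over full span:
  M_1 = wLx/2 - wL²/12 - wx²/2 = (-12)·10·8/2 - (-12)·10²/12 - (-12)·8²/2 = 4 kN·m
Load 2 — applied couple M₀=-8 kN·m at a=15/2 m (b=L-a=5/2):
  M_2 = R_Ax - M_A - M₀  [x>a] with R_A=-9/10, M_A=-5/2 = (-9/10)·8 - (-5/2) - (-8) = 33/10 kN·m
Load 3 — point force P=14 kN at a=20/3 m (b=L-a=10/3):
  M_3 = Pa²(a+3b)(L-x)/L³ - Pa²b/L²  [x>a] = 14·(20/3)²·((20/3)+3·(10/3))·(10-8)/10³ - 14·(20/3)²·(10/3)/10² = 0 kN·m
Superposition: M = Σ M_i = 73/10 kN·m ≈ 7.300000 kN·m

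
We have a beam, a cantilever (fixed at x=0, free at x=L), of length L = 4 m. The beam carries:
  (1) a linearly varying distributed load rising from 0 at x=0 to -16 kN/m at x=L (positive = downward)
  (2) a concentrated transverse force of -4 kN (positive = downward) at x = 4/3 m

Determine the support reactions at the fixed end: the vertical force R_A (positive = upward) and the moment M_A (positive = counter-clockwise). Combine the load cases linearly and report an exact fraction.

R_A = -36 kN, M_A = -272/3 kN·m

Load 1 — triangular load w₀=-16 kN/m (0→w₀ over full span):
  R_A = w₀L/2 = (-16)·4/2 = -32 kN
  M_A = w₀L²/3 = (-16)·4²/3 = -256/3 kN·m
Load 2 — point force P=-4 kN at a=4/3 m (b=L-a=8/3):
  R_A = P = (-4) = -4 kN
  M_A = Pa = (-4)·(4/3) = -16/3 kN·m
Superposition: R_A = -36 kN, M_A = -272/3 kN·m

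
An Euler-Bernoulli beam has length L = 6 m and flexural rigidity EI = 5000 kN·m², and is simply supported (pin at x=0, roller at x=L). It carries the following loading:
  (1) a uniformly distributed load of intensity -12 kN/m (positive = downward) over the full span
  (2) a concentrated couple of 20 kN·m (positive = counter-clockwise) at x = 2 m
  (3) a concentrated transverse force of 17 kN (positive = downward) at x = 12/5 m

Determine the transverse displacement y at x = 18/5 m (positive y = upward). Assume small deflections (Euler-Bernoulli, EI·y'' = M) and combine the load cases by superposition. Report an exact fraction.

Load 1 — uniform load w=-12 kN/m over full span:
  y_1 = -wx(L³-2Lx²+x³)/(24EI) = -(-12)·(18/5)·(6³-2·6·(18/5)²+(18/5)³)/(24·5000) = 15066/390625 m
Load 2 — applied couple M₀=20 kN·m at a=2 m (b=L-a=4):
  y_2 = (M₀x³/(6L)-M₀(x-a)²/2+C₁x)/EI  [x>a] with C₁=M₀(3b²-L²)/(6L)=20/3 = (20·(18/5)³/(6·6)-20·((18/5)-2)²/2+(20/3)·(18/5))/5000 = 76/15625 m
Load 3 — point force P=17 kN at a=12/5 m (b=L-a=18/5):
  y_3 = -Pa(L-x)(2Lx-a²-x²)/(6LEI)  [x>a] = -17·(12/5)·(6-(18/5))·(2·6·(18/5)-(12/5)²-(18/5)²)/(6·6·5000) = -5202/390625 m
Superposition: y = Σ y_i = 11764/390625 m ≈ 0.030116 m

y(18/5) = 11764/390625 m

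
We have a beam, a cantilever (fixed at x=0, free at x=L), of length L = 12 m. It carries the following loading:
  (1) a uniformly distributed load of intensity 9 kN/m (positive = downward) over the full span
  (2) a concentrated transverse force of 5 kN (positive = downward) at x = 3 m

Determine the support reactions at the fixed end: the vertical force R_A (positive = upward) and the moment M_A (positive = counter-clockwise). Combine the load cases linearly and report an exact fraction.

R_A = 113 kN, M_A = 663 kN·m

Load 1 — uniform load w=9 kN/m over full span:
  R_A = wL = 9·12 = 108 kN
  M_A = wL²/2 = 9·12²/2 = 648 kN·m
Load 2 — point force P=5 kN at a=3 m (b=L-a=9):
  R_A = P = 5 kN
  M_A = Pa = 5·3 = 15 kN·m
Superposition: R_A = 113 kN, M_A = 663 kN·m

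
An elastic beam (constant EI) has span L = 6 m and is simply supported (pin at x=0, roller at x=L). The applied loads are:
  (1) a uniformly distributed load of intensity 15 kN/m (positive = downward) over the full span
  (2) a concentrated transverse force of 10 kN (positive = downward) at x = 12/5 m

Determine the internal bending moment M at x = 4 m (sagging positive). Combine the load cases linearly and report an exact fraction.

Load 1 — uniform load w=15 kN/m over full span:
  M_1 = wx(L-x)/2 = 15·4·(6-4)/2 = 60 kN·m
Load 2 — point force P=10 kN at a=12/5 m (b=L-a=18/5):
  M_2 = Pa(L-x)/L  [x>a] = 10·(12/5)·(6-4)/6 = 8 kN·m
Superposition: M = Σ M_i = 68 kN·m ≈ 68.000000 kN·m

M(4) = 68 kN·m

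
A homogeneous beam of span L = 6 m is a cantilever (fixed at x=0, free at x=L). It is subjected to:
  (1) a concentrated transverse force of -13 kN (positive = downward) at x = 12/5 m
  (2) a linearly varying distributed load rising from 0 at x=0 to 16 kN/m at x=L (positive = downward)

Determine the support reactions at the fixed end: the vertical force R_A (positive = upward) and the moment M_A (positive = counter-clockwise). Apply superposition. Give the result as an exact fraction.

Load 1 — point force P=-13 kN at a=12/5 m (b=L-a=18/5):
  R_A = P = (-13) = -13 kN
  M_A = Pa = (-13)·(12/5) = -156/5 kN·m
Load 2 — triangular load w₀=16 kN/m (0→w₀ over full span):
  R_A = w₀L/2 = 16·6/2 = 48 kN
  M_A = w₀L²/3 = 16·6²/3 = 192 kN·m
Superposition: R_A = 35 kN, M_A = 804/5 kN·m

R_A = 35 kN, M_A = 804/5 kN·m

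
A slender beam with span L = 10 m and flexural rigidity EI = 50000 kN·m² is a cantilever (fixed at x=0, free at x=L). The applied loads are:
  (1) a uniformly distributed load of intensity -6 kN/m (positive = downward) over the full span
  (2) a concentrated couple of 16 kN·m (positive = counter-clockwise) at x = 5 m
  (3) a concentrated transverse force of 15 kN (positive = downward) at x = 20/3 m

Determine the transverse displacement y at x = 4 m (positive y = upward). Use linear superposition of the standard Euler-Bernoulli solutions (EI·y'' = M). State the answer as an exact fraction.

Load 1 — uniform load w=-6 kN/m over full span:
  y_1 = -wx²(x²-4Lx+6L²)/(24EI) = -(-6)·4²·(4²-4·10·4+6·10²)/(24·50000) = 114/3125 m
Load 2 — applied couple M₀=16 kN·m at a=5 m (b=L-a=5):
  y_2 = M₀x²/(2EI)  [x≤a] = 16·4²/(2·50000) = 8/3125 m
Load 3 — point force P=15 kN at a=20/3 m (b=L-a=10/3):
  y_3 = -Px²(3a-x)/(6EI)  [x≤a] = -15·4²·(3·(20/3)-4)/(6·50000) = -8/625 m
Superposition: y = Σ y_i = 82/3125 m ≈ 0.026240 m

y(4) = 82/3125 m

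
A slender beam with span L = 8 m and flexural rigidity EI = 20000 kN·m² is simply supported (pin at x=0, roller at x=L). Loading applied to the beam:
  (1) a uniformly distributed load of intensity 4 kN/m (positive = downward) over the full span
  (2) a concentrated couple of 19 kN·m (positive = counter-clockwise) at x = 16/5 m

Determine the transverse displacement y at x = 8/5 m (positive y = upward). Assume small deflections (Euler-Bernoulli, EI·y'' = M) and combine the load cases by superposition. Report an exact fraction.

Load 1 — uniform load w=4 kN/m over full span:
  y_1 = -wx(L³-2Lx²+x³)/(24EI) = -4·(8/5)·(8³-2·8·(8/5)²+(8/5)³)/(24·20000) = -7424/1171875 m
Load 2 — applied couple M₀=19 kN·m at a=16/5 m (b=L-a=24/5):
  y_2 = (M₀x³/(6L)+C₁x)/EI  [x≤a] with C₁=M₀(3b²-L²)/(6L)=152/75 = (19·(8/5)³/(6·8)+(152/75)·(8/5))/20000 = 19/78125 m
Superposition: y = Σ y_i = -7139/1171875 m ≈ -0.006092 m

y(8/5) = -7139/1171875 m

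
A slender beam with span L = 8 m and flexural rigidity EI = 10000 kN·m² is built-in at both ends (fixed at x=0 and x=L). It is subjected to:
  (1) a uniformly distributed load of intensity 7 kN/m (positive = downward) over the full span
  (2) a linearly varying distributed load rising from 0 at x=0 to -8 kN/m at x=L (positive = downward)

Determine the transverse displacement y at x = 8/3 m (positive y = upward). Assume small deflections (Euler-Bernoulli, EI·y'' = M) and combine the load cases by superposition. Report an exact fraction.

Load 1 — uniform load w=7 kN/m over full span:
  y_1 = -wx²(L-x)²/(24EI) = -7·(8/3)²·(8-(8/3))²/(24·10000) = -896/151875 m
Load 2 — triangular load w₀=-8 kN/m (0→w₀ over full span):
  y_2 = -w₀x²(L-x)²(x+2L)/(120LEI) = -(-8)·(8/3)²·(8-(8/3))²·((8/3)+2·8)/(120·8·10000) = 7168/2278125 m
Superposition: y = Σ y_i = -6272/2278125 m ≈ -0.002753 m

y(8/3) = -6272/2278125 m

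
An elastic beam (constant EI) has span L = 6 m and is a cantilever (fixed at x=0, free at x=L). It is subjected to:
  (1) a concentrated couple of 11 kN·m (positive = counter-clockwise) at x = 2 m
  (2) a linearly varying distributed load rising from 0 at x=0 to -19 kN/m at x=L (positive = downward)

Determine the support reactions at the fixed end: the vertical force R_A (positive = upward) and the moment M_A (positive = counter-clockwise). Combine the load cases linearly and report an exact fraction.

R_A = -57 kN, M_A = -239 kN·m

Load 1 — applied couple M₀=11 kN·m at a=2 m (b=L-a=4):
  R_A = 0 kN
  M_A = -M₀ = -11 kN·m
Load 2 — triangular load w₀=-19 kN/m (0→w₀ over full span):
  R_A = w₀L/2 = (-19)·6/2 = -57 kN
  M_A = w₀L²/3 = (-19)·6²/3 = -228 kN·m
Superposition: R_A = -57 kN, M_A = -239 kN·m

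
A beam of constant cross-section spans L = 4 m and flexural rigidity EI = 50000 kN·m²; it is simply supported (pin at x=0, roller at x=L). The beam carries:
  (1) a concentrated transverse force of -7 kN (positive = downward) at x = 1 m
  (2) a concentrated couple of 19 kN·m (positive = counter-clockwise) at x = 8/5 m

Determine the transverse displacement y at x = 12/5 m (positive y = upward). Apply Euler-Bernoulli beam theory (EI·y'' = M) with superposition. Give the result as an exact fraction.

Load 1 — point force P=-7 kN at a=1 m (b=L-a=3):
  y_1 = -Pa(L-x)(2Lx-a²-x²)/(6LEI)  [x>a] = -(-7)·1·(4-(12/5))·(2·4·(12/5)-1²-(12/5)²)/(6·4·50000) = 2177/18750000 m
Load 2 — applied couple M₀=19 kN·m at a=8/5 m (b=L-a=12/5):
  y_2 = (M₀x³/(6L)-M₀(x-a)²/2+C₁x)/EI  [x>a] with C₁=M₀(3b²-L²)/(6L)=76/75 = (19·(12/5)³/(6·4)-19·((12/5)-(8/5))²/2+(76/75)·(12/5))/50000 = 57/390625 m
Superposition: y = Σ y_i = 4913/18750000 m ≈ 0.000262 m

y(12/5) = 4913/18750000 m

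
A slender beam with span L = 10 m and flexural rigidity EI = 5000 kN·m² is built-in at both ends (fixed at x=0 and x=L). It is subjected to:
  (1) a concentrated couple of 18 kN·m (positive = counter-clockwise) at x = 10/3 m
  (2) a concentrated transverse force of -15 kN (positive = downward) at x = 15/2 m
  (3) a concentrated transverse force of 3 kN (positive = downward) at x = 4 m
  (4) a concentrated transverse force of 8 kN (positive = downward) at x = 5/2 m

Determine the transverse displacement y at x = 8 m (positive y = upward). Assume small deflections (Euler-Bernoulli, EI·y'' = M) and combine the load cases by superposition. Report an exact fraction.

Load 1 — applied couple M₀=18 kN·m at a=10/3 m (b=L-a=20/3):
  y_1 = (R_Ax³/6 - M_Ax²/2 - M₀(x-a)²/2)/EI  [x>a] with R_A=12/5, M_A=0 = ((12/5)·8³/6 - 0·8²/2 - 18·(8-(10/3))²/2)/5000 = 11/6250 m
Load 2 — point force P=-15 kN at a=15/2 m (b=L-a=5/2):
  y_2 = -Pa²(L-x)²(3bL-(3b+a)(L-x))/(6L³EI)  [x>a] = -(-15)·(15/2)²·(10-8)²·(3·(5/2)·10-(3·(5/2)+(15/2))·(10-8))/(6·10³·5000) = 81/16000 m
Load 3 — point force P=3 kN at a=4 m (b=L-a=6):
  y_3 = -Pa²(L-x)²(3bL-(3b+a)(L-x))/(6L³EI)  [x>a] = -3·4²·(10-8)²·(3·6·10-(3·6+4)·(10-8))/(6·10³·5000) = -68/78125 m
Load 4 — point force P=8 kN at a=5/2 m (b=L-a=15/2):
  y_4 = -Pa²(L-x)²(3bL-(3b+a)(L-x))/(6L³EI)  [x>a] = -8·(5/2)²·(10-8)²·(3·(15/2)·10-(3·(15/2)+(5/2))·(10-8))/(6·10³·5000) = -7/6000 m
Superposition: y = Σ y_i = 143563/30000000 m ≈ 0.004785 m

y(8) = 143563/30000000 m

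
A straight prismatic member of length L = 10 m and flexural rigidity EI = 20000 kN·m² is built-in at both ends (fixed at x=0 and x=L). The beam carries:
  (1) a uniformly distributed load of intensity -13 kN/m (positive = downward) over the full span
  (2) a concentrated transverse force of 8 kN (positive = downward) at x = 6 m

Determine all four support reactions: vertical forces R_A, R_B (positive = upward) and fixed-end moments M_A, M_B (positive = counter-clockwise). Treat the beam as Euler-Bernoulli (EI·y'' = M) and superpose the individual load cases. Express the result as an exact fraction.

Load 1 — uniform load w=-13 kN/m over full span:
  R_A = wL/2 = (-13)·10/2 = -65 kN
  M_A = wL²/12 = (-13)·10²/12 = -325/3 kN·m
  R_B = wL/2 = (-13)·10/2 = -65 kN
  M_B = -wL²/12 = -(-13)·10²/12 = 325/3 kN·m
Load 2 — point force P=8 kN at a=6 m (b=L-a=4):
  R_A = Pb²(3a+b)/L³ = 8·4²·(3·6+4)/10³ = 352/125 kN
  M_A = Pab²/L² = 8·6·4²/10² = 192/25 kN·m
  R_B = Pa²(a+3b)/L³ = 8·6²·(6+3·4)/10³ = 648/125 kN
  M_B = -Pa²b/L² = -8·6²·4/10² = -288/25 kN·m
Superposition: R_A = -7773/125 kN, M_A = -7549/75 kN·m, R_B = -7477/125 kN, M_B = 7261/75 kN·m

R_A = -7773/125 kN, M_A = -7549/75 kN·m, R_B = -7477/125 kN, M_B = 7261/75 kN·m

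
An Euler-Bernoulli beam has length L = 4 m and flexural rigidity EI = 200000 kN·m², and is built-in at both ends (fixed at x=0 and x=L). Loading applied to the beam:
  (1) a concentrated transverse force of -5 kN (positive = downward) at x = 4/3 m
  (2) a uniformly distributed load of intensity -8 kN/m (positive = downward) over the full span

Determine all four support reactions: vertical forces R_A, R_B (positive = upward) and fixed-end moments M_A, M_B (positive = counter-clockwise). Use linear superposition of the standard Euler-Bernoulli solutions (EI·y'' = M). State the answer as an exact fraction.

R_A = -532/27 kN, M_A = -368/27 kN·m, R_B = -467/27 kN, M_B = 328/27 kN·m

Load 1 — point force P=-5 kN at a=4/3 m (b=L-a=8/3):
  R_A = Pb²(3a+b)/L³ = (-5)·(8/3)²·(3·(4/3)+(8/3))/4³ = -100/27 kN
  M_A = Pab²/L² = (-5)·(4/3)·(8/3)²/4² = -80/27 kN·m
  R_B = Pa²(a+3b)/L³ = (-5)·(4/3)²·((4/3)+3·(8/3))/4³ = -35/27 kN
  M_B = -Pa²b/L² = -(-5)·(4/3)²·(8/3)/4² = 40/27 kN·m
Load 2 — uniform load w=-8 kN/m over full span:
  R_A = wL/2 = (-8)·4/2 = -16 kN
  M_A = wL²/12 = (-8)·4²/12 = -32/3 kN·m
  R_B = wL/2 = (-8)·4/2 = -16 kN
  M_B = -wL²/12 = -(-8)·4²/12 = 32/3 kN·m
Superposition: R_A = -532/27 kN, M_A = -368/27 kN·m, R_B = -467/27 kN, M_B = 328/27 kN·m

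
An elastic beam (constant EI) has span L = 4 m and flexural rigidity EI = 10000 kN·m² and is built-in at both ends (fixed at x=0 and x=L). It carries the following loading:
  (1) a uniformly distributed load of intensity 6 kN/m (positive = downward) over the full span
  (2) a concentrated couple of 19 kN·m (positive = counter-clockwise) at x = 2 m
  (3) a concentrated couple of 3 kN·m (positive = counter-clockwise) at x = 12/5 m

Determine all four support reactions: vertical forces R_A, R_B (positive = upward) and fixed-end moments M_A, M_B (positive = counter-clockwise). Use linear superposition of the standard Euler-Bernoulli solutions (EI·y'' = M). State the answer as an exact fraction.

Load 1 — uniform load w=6 kN/m over full span:
  R_A = wL/2 = 6·4/2 = 12 kN
  M_A = wL²/12 = 6·4²/12 = 8 kN·m
  R_B = wL/2 = 6·4/2 = 12 kN
  M_B = -wL²/12 = -6·4²/12 = -8 kN·m
Load 2 — applied couple M₀=19 kN·m at a=2 m (b=L-a=2):
  R_A = 6M₀ab/L³ = 6·19·2·2/4³ = 57/8 kN
  M_A = M₀b(2a-b)/L² = 19·2·(2·2-2)/4² = 19/4 kN·m
  R_B = -6M₀ab/L³ = -6·19·2·2/4³ = -57/8 kN
  M_B = M₀a(2b-a)/L² = 19·2·(2·2-2)/4² = 19/4 kN·m
Load 3 — applied couple M₀=3 kN·m at a=12/5 m (b=L-a=8/5):
  R_A = 6M₀ab/L³ = 6·3·(12/5)·(8/5)/4³ = 27/25 kN
  M_A = M₀b(2a-b)/L² = 3·(8/5)·(2·(12/5)-(8/5))/4² = 24/25 kN·m
  R_B = -6M₀ab/L³ = -6·3·(12/5)·(8/5)/4³ = -27/25 kN
  M_B = M₀a(2b-a)/L² = 3·(12/5)·(2·(8/5)-(12/5))/4² = 9/25 kN·m
Superposition: R_A = 4041/200 kN, M_A = 1371/100 kN·m, R_B = 759/200 kN, M_B = -289/100 kN·m

R_A = 4041/200 kN, M_A = 1371/100 kN·m, R_B = 759/200 kN, M_B = -289/100 kN·m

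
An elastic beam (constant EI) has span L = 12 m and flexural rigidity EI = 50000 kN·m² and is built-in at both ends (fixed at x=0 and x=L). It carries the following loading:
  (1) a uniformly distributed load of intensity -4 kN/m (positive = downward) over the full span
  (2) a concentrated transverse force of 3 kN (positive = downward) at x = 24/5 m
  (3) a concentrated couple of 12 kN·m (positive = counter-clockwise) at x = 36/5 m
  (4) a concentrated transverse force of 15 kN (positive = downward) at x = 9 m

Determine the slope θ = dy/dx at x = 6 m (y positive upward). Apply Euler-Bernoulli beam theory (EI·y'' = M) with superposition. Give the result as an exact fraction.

θ(6) = -7659/100000000 rad

Load 1 — uniform load w=-4 kN/m over full span:
  θ_1 = -wx(L-x)(L-2x)/(12EI) = -(-4)·6·(12-6)·(12-2·6)/(12·50000) = 0 rad
Load 2 — point force P=3 kN at a=24/5 m (b=L-a=36/5):
  θ_2 = Pa²(L-x)(2bL-(3b+a)(L-x))/(2L³EI)  [x>a] = 3·(24/5)²·(12-6)·(2·(36/5)·12-(3·(36/5)+(24/5))·(12-6))/(2·12³·50000) = 27/781250 rad
Load 3 — applied couple M₀=12 kN·m at a=36/5 m (b=L-a=24/5):
  θ_3 = (R_Ax²/2 - M_Ax)/EI  [x≤a] with R_A=36/25, M_A=96/25 = ((36/25)·6²/2 - (96/25)·6)/50000 = 9/156250 rad
Load 4 — point force P=15 kN at a=9 m (b=L-a=3):
  θ_4 = -Pb²x(2aL-(3a+b)x)/(2L³EI)  [x≤a] = -15·3²·6·(2·9·12-(3·9+3)·6)/(2·12³·50000) = -27/160000 rad
Superposition: θ = Σ θ_i = -7659/100000000 rad ≈ -0.000077 rad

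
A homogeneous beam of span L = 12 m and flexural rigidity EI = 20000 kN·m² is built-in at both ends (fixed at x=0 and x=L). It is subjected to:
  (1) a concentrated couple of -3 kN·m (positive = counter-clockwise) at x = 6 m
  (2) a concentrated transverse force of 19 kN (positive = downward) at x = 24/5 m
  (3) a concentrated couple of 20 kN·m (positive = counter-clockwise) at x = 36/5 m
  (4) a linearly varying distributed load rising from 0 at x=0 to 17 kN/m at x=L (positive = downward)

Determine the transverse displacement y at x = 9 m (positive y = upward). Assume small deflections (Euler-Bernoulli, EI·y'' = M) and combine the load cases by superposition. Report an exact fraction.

y(9) = -11331/640000 m

Load 1 — applied couple M₀=-3 kN·m at a=6 m (b=L-a=6):
  y_1 = (R_Ax³/6 - M_Ax²/2 - M₀(x-a)²/2)/EI  [x>a] with R_A=-3/8, M_A=-3/4 = ((-3/8)·9³/6 - (-3/4)·9²/2 - (-3)·(9-6)²/2)/20000 = -27/320000 m
Load 2 — point force P=19 kN at a=24/5 m (b=L-a=36/5):
  y_2 = -Pa²(L-x)²(3bL-(3b+a)(L-x))/(6L³EI)  [x>a] = -19·(24/5)²·(12-9)²·(3·(36/5)·12-(3·(36/5)+(24/5))·(12-9))/(6·12³·20000) = -171/50000 m
Load 3 — applied couple M₀=20 kN·m at a=36/5 m (b=L-a=24/5):
  y_3 = (R_Ax³/6 - M_Ax²/2 - M₀(x-a)²/2)/EI  [x>a] with R_A=12/5, M_A=32/5 = ((12/5)·9³/6 - (32/5)·9²/2 - 20·(9-(36/5))²/2)/20000 = 0 m
Load 4 — triangular load w₀=17 kN/m (0→w₀ over full span):
  y_4 = -w₀x²(L-x)²(x+2L)/(120LEI) = -17·9²·(12-9)²·(9+2·12)/(120·12·20000) = -45441/3200000 m
Superposition: y = Σ y_i = -11331/640000 m ≈ -0.017705 m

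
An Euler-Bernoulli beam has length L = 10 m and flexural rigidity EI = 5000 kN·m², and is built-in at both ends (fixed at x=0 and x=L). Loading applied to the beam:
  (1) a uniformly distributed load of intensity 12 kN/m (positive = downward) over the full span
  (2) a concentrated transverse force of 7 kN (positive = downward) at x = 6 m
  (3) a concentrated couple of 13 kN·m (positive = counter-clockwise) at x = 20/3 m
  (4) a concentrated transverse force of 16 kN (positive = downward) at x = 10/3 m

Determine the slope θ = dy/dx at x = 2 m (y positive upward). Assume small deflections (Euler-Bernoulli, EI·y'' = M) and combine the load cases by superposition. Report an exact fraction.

θ(2) = -225139/8437500 rad

Load 1 — uniform load w=12 kN/m over full span:
  θ_1 = -wx(L-x)(L-2x)/(12EI) = -12·2·(10-2)·(10-2·2)/(12·5000) = -12/625 rad
Load 2 — point force P=7 kN at a=6 m (b=L-a=4):
  θ_2 = -Pb²x(2aL-(3a+b)x)/(2L³EI)  [x≤a] = -7·4²·2·(2·6·10-(3·6+4)·2)/(2·10³·5000) = -133/78125 rad
Load 3 — applied couple M₀=13 kN·m at a=20/3 m (b=L-a=10/3):
  θ_3 = (R_Ax²/2 - M_Ax)/EI  [x≤a] with R_A=26/15, M_A=13/3 = ((26/15)·2²/2 - (13/3)·2)/5000 = -13/12500 rad
Load 4 — point force P=16 kN at a=10/3 m (b=L-a=20/3):
  θ_4 = -Pb²x(2aL-(3a+b)x)/(2L³EI)  [x≤a] = -16·(20/3)²·2·(2·(10/3)·10-(3·(10/3)+(20/3))·2)/(2·10³·5000) = -16/3375 rad
Superposition: θ = Σ θ_i = -225139/8437500 rad ≈ -0.026683 rad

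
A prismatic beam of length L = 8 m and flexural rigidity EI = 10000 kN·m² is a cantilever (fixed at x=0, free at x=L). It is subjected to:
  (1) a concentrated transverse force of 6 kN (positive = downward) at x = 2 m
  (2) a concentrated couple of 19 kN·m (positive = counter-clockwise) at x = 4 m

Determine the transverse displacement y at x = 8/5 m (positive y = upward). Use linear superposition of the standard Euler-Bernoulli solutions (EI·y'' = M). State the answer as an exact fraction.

y(8/5) = 102/78125 m

Load 1 — point force P=6 kN at a=2 m (b=L-a=6):
  y_1 = -Px²(3a-x)/(6EI)  [x≤a] = -6·(8/5)²·(3·2-(8/5))/(6·10000) = -88/78125 m
Load 2 — applied couple M₀=19 kN·m at a=4 m (b=L-a=4):
  y_2 = M₀x²/(2EI)  [x≤a] = 19·(8/5)²/(2·10000) = 38/15625 m
Superposition: y = Σ y_i = 102/78125 m ≈ 0.001306 m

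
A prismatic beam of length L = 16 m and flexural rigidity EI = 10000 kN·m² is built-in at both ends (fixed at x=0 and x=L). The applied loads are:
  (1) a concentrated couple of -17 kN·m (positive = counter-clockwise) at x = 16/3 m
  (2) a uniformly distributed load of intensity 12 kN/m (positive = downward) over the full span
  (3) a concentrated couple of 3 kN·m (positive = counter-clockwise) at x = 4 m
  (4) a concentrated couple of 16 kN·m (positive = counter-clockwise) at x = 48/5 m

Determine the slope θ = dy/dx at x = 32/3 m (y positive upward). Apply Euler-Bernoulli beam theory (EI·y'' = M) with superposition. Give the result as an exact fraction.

Load 1 — applied couple M₀=-17 kN·m at a=16/3 m (b=L-a=32/3):
  θ_1 = (R_Ax²/2 - M_Ax - M₀(x-a))/EI  [x>a] with R_A=-17/12, M_A=0 = ((-17/12)·(32/3)²/2 - 0·(32/3) - (-17)·((32/3)-(16/3)))/10000 = 17/16875 rad
Load 2 — uniform load w=12 kN/m over full span:
  θ_2 = -wx(L-x)(L-2x)/(12EI) = -12·(32/3)·(16-(32/3))·(16-2·(32/3))/(12·10000) = 512/16875 rad
Load 3 — applied couple M₀=3 kN·m at a=4 m (b=L-a=12):
  θ_3 = (R_Ax²/2 - M_Ax - M₀(x-a))/EI  [x>a] with R_A=27/128, M_A=-9/16 = ((27/128)·(32/3)²/2 - (-9/16)·(32/3) - 3·((32/3)-4))/10000 = -1/5000 rad
Load 4 — applied couple M₀=16 kN·m at a=48/5 m (b=L-a=32/5):
  θ_4 = (R_Ax²/2 - M_Ax - M₀(x-a))/EI  [x>a] with R_A=36/25, M_A=128/25 = ((36/25)·(32/3)²/2 - (128/25)·(32/3) - 16·((32/3)-(48/5)))/10000 = 16/15625 rad
Superposition: θ = Σ θ_i = 108581/3375000 rad ≈ 0.032172 rad

θ(32/3) = 108581/3375000 rad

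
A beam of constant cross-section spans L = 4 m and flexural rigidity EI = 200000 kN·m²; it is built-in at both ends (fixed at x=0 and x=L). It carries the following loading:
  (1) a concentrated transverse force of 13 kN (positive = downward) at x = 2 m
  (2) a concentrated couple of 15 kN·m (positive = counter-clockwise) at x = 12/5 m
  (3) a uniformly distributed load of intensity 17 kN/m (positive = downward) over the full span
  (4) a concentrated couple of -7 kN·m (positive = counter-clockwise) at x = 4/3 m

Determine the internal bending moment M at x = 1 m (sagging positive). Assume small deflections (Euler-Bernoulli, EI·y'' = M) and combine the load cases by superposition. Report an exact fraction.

Load 1 — point force P=13 kN at a=2 m (b=L-a=2):
  M_1 = Pb²(3a+b)x/L³ - Pab²/L²  [x≤a] = 13·2²·(3·2+2)·1/4³ - 13·2·2²/4² = 0 kN·m
Load 2 — applied couple M₀=15 kN·m at a=12/5 m (b=L-a=8/5):
  M_2 = R_Ax - M_A  [x≤a] with R_A=27/5, M_A=24/5 = (27/5)·1 - (24/5) = 3/5 kN·m
Load 3 — uniform load w=17 kN/m over full span:
  M_3 = wLx/2 - wL²/12 - wx²/2 = 17·4·1/2 - 17·4²/12 - 17·1²/2 = 17/6 kN·m
Load 4 — applied couple M₀=-7 kN·m at a=4/3 m (b=L-a=8/3):
  M_4 = R_Ax - M_A  [x≤a] with R_A=-7/3, M_A=0 = (-7/3)·1 - 0 = -7/3 kN·m
Superposition: M = Σ M_i = 11/10 kN·m ≈ 1.100000 kN·m

M(1) = 11/10 kN·m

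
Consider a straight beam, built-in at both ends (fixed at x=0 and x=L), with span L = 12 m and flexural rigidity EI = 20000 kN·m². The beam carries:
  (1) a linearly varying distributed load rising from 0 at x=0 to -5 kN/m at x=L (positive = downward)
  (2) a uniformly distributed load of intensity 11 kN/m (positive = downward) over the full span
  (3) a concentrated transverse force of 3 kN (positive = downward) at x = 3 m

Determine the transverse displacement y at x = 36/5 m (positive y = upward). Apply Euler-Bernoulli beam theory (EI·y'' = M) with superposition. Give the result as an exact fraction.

y(36/5) = -670059/31250000 m

Load 1 — triangular load w₀=-5 kN/m (0→w₀ over full span):
  y_1 = -w₀x²(L-x)²(x+2L)/(120LEI) = -(-5)·(36/5)²·(12-(36/5))²·((36/5)+2·12)/(120·12·20000) = 12636/1953125 m
Load 2 — uniform load w=11 kN/m over full span:
  y_2 = -wx²(L-x)²/(24EI) = -11·(36/5)²·(12-(36/5))²/(24·20000) = -10692/390625 m
Load 3 — point force P=3 kN at a=3 m (b=L-a=9):
  y_3 = -Pa²(L-x)²(3bL-(3b+a)(L-x))/(6L³EI)  [x>a] = -3·3²·(12-(36/5))²·(3·9·12-(3·9+3)·(12-(36/5)))/(6·12³·20000) = -27/50000 m
Superposition: y = Σ y_i = -670059/31250000 m ≈ -0.021442 m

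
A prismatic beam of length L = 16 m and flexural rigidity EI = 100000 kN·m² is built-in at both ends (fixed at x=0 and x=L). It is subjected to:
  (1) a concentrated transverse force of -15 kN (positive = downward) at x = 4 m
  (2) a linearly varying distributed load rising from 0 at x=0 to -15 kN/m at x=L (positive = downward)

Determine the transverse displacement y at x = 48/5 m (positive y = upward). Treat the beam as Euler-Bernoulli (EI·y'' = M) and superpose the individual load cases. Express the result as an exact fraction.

y(48/5) = 132308/9765625 m

Load 1 — point force P=-15 kN at a=4 m (b=L-a=12):
  y_1 = -Pa²(L-x)²(3bL-(3b+a)(L-x))/(6L³EI)  [x>a] = -(-15)·4²·(16-(48/5))²·(3·12·16-(3·12+4)·(16-(48/5)))/(6·16³·100000) = 4/3125 m
Load 2 — triangular load w₀=-15 kN/m (0→w₀ over full span):
  y_2 = -w₀x²(L-x)²(x+2L)/(120LEI) = -(-15)·(48/5)²·(16-(48/5))²·((48/5)+2·16)/(120·16·100000) = 119808/9765625 m
Superposition: y = Σ y_i = 132308/9765625 m ≈ 0.013548 m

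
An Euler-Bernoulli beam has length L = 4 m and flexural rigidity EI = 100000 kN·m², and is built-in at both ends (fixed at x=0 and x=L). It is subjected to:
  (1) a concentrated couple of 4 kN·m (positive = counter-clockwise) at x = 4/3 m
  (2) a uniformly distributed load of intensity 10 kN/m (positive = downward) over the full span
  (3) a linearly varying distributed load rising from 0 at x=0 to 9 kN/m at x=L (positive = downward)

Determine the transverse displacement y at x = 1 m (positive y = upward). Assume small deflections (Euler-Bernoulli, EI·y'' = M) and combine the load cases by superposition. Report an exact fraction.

y(1) = -7267/144000000 m

Load 1 — applied couple M₀=4 kN·m at a=4/3 m (b=L-a=8/3):
  y_1 = (R_Ax³/6 - M_Ax²/2)/EI  [x≤a] with R_A=4/3, M_A=0 = ((4/3)·1³/6 - 0·1²/2)/100000 = 1/450000 m
Load 2 — uniform load w=10 kN/m over full span:
  y_2 = -wx²(L-x)²/(24EI) = -10·1²·(4-1)²/(24·100000) = -3/80000 m
Load 3 — triangular load w₀=9 kN/m (0→w₀ over full span):
  y_3 = -w₀x²(L-x)²(x+2L)/(120LEI) = -9·1²·(4-1)²·(1+2·4)/(120·4·100000) = -243/16000000 m
Superposition: y = Σ y_i = -7267/144000000 m ≈ -0.000050 m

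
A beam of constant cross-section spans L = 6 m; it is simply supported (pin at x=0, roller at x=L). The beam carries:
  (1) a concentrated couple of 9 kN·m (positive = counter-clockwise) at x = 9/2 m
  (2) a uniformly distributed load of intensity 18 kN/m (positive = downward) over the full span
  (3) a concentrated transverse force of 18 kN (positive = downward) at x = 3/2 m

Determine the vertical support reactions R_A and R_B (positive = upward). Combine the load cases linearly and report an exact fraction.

Load 1 — applied couple M₀=9 kN·m at a=9/2 m (b=L-a=3/2):
  R_A = M₀/L = 9/6 = 3/2 kN
  R_B = -M₀/L = -9/6 = -3/2 kN
Load 2 — uniform load w=18 kN/m over full span:
  R_A = wL/2 = 18·6/2 = 54 kN
  R_B = wL/2 = 18·6/2 = 54 kN
Load 3 — point force P=18 kN at a=3/2 m (b=L-a=9/2):
  R_A = Pb/L = 18·(9/2)/6 = 27/2 kN
  R_B = Pa/L = 18·(3/2)/6 = 9/2 kN
Superposition: R_A = 69 kN, R_B = 57 kN

R_A = 69 kN, R_B = 57 kN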